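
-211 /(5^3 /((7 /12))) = -1477 /1500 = -0.98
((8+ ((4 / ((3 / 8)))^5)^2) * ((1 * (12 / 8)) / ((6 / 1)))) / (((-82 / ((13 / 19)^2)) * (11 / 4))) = -95138542168118852 / 9613826739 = -9896011.73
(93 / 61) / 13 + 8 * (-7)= -44315 / 793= -55.88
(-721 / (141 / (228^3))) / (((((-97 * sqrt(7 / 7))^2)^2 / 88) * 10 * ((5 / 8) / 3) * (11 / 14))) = -3828404514816 / 104021905175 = -36.80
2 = 2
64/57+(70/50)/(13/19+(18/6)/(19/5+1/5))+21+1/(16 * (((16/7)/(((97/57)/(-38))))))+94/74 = 272468638589/11181411840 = 24.37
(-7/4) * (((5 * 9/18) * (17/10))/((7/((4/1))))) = -4.25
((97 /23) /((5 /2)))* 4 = 776 /115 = 6.75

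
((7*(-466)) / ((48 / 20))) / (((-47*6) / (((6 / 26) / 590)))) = 1631 / 865176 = 0.00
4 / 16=1 / 4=0.25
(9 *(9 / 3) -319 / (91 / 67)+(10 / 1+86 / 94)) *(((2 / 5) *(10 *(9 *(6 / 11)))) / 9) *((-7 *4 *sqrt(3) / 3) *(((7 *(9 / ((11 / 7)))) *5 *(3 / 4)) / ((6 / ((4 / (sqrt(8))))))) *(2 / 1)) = 1350853560 *sqrt(6) / 6721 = 492322.86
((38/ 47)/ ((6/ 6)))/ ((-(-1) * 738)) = 19/ 17343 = 0.00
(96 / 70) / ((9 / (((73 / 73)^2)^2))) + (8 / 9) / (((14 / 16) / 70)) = 22448 / 315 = 71.26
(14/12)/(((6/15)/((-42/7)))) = -35/2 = -17.50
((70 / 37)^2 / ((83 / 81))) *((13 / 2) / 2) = 1289925 / 113627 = 11.35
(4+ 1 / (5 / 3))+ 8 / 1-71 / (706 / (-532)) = 66.10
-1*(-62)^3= 238328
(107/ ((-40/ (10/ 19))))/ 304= -107/ 23104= -0.00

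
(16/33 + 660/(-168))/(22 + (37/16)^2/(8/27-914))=-5023996160/32086934187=-0.16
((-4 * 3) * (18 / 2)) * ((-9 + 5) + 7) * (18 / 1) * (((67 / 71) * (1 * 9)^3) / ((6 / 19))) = -902032524 / 71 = -12704683.44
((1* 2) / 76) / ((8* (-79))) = -1 / 24016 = -0.00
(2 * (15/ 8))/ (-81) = -5/ 108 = -0.05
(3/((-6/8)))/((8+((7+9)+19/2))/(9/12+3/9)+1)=-52/415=-0.13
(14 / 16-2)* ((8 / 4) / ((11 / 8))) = -18 / 11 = -1.64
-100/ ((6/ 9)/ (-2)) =300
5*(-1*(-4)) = 20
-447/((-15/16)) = 2384/5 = 476.80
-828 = -828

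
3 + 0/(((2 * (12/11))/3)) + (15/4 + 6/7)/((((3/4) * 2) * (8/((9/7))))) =2739/784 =3.49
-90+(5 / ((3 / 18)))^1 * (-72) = -2250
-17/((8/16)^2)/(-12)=17/3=5.67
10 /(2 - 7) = -2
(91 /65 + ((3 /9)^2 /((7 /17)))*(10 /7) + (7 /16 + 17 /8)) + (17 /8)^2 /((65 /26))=434243 /70560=6.15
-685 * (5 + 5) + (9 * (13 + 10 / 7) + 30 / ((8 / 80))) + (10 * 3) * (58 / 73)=-3268513 / 511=-6396.31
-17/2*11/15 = -187/30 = -6.23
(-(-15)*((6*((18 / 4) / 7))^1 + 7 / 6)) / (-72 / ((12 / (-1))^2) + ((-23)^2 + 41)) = 1055 / 7973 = 0.13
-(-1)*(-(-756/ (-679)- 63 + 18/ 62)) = 185220/ 3007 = 61.60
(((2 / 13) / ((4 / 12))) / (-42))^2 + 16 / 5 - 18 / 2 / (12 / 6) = -1.30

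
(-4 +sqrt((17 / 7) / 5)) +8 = sqrt(595) / 35 +4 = 4.70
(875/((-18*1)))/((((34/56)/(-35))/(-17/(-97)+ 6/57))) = 786.10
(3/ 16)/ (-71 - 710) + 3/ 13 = 37449/ 162448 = 0.23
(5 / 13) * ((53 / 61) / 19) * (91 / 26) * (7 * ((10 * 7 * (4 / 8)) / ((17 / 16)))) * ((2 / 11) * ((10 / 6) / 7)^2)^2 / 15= 5300000 / 52718785119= 0.00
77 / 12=6.42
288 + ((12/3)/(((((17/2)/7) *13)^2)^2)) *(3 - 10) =687006589280/2385443281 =288.00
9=9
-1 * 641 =-641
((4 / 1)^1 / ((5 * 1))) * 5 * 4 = 16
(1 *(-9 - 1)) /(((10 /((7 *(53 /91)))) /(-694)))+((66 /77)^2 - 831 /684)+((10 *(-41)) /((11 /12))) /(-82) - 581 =3599957233 /1597596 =2253.36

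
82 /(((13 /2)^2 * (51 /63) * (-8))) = -861 /2873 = -0.30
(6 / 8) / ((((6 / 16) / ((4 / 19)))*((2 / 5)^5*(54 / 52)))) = 40625 / 1026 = 39.60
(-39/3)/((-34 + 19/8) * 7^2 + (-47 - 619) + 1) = 104/17717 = 0.01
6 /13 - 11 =-137 /13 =-10.54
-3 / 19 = -0.16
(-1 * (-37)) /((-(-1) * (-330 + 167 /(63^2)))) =-146853 /1309603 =-0.11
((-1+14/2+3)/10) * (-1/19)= -9/190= -0.05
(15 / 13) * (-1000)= -1153.85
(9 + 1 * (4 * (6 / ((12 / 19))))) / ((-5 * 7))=-47 / 35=-1.34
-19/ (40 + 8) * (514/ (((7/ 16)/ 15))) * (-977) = 47706910/ 7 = 6815272.86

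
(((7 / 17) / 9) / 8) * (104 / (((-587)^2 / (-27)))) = -273 / 5857673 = -0.00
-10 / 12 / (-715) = 1 / 858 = 0.00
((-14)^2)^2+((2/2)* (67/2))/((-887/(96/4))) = 34074188/887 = 38415.09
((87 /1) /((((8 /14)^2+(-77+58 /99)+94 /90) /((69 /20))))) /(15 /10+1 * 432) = -3235617 /350686472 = -0.01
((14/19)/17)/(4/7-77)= -98/172805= -0.00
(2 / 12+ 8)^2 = 2401 / 36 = 66.69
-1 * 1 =-1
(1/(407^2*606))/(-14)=-1/1405366116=-0.00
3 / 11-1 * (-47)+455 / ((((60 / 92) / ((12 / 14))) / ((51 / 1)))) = 335998 / 11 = 30545.27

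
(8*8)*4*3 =768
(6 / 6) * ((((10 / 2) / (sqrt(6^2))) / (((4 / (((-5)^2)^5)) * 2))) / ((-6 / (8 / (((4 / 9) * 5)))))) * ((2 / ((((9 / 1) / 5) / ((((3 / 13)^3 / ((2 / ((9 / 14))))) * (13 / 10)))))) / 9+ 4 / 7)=-26435546875 / 75712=-349159.27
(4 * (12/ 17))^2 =2304/ 289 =7.97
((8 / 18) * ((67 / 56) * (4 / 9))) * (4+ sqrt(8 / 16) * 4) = 268 * sqrt(2) / 567+ 536 / 567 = 1.61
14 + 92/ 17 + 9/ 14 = 4773/ 238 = 20.05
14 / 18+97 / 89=1496 / 801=1.87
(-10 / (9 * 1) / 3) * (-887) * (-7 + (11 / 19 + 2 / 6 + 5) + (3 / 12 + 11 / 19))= -261665 / 3078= -85.01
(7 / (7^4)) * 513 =513 / 343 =1.50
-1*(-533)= 533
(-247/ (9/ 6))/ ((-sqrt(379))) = 8.46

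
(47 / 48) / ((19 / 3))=47 / 304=0.15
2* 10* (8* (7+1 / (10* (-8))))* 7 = 7826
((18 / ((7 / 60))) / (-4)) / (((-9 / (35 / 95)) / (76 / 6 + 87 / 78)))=5375 / 247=21.76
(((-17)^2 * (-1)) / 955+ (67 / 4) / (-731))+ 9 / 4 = 1343481 / 698105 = 1.92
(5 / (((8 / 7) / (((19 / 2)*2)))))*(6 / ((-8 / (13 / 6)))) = -8645 / 64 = -135.08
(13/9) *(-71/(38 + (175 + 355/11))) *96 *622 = -1423136/57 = -24967.30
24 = 24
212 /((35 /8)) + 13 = 2151 /35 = 61.46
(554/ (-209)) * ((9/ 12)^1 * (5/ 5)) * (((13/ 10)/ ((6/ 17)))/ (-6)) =61217/ 50160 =1.22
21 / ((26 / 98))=1029 / 13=79.15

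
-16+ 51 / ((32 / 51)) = 65.28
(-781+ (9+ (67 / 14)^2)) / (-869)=0.86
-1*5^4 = -625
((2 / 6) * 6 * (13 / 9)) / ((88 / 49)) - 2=-155 / 396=-0.39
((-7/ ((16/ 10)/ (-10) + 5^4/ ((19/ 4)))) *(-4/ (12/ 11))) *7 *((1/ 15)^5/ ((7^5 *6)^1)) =209/ 11706700446000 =0.00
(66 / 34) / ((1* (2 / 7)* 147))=11 / 238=0.05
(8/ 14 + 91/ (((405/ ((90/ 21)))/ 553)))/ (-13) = -100754/ 2457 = -41.01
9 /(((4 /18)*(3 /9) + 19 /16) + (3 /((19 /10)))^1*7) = 73872 /101075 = 0.73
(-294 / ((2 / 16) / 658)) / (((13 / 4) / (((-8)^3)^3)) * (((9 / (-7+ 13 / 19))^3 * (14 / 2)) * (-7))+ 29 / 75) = -159527042562392064000 / 39856942603057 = -4002490.71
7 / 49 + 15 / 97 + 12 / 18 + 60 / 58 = 118066 / 59073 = 2.00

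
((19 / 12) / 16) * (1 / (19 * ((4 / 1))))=1 / 768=0.00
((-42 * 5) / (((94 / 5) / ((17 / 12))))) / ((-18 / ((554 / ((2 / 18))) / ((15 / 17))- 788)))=7233415 / 1692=4275.07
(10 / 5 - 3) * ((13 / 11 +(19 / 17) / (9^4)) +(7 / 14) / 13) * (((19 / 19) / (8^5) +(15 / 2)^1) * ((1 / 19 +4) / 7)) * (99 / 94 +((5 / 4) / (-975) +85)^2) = -1976938193282235218387849 / 51627715282678579200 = -38292.19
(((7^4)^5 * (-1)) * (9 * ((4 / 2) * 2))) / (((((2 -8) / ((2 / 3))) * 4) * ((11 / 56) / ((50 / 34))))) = 111709172816656801400 / 187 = 597375255704047066.31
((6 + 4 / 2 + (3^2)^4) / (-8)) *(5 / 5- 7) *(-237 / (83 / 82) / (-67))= 191492919 / 11122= 17217.49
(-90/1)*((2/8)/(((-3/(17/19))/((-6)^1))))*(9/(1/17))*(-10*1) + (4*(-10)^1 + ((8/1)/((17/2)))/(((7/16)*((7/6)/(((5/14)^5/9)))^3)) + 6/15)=489597319720881050885487571/7952781192931134408240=61563.03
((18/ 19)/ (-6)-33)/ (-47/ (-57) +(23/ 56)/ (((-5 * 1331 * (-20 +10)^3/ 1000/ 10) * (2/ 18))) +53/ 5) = -352182600/ 121403603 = -2.90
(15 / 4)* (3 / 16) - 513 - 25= -34387 / 64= -537.30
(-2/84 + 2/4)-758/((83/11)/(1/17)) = -160988/29631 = -5.43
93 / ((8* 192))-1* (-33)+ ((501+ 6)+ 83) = 319007 / 512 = 623.06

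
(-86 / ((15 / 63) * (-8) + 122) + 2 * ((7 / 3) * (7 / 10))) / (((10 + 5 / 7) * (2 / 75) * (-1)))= -168854 / 18915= -8.93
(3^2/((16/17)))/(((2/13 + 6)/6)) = 5967/640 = 9.32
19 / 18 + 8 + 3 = 217 / 18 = 12.06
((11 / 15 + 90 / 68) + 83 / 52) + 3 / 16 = 203701 / 53040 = 3.84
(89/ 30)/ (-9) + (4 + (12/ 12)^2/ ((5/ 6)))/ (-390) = -463/ 1350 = -0.34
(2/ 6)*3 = 1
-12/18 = -2/3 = -0.67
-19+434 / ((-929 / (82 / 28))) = -18922 / 929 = -20.37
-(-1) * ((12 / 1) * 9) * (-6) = -648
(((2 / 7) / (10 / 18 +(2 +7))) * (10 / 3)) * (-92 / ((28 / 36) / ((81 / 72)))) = -27945 / 2107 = -13.26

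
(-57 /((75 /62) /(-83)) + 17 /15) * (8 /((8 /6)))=586814 /25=23472.56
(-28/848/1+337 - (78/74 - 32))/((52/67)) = 14873531/31376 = 474.04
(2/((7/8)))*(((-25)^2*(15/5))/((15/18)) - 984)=20256/7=2893.71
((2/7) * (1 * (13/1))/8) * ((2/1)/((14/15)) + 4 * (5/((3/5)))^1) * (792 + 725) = 14692145/588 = 24986.64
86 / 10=43 / 5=8.60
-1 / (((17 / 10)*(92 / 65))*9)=-325 / 7038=-0.05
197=197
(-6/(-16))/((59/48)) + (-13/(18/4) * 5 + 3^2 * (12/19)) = -85304/10089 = -8.46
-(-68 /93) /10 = 34 /465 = 0.07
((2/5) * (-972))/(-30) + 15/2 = 1023/50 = 20.46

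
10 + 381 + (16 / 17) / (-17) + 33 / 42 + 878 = 5137329 / 4046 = 1269.73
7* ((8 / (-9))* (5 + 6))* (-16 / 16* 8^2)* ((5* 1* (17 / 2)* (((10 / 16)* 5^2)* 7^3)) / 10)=897974000 / 9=99774888.89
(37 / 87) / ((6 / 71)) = 2627 / 522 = 5.03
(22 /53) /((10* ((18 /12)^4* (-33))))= -16 /64395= -0.00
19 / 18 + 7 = 145 / 18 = 8.06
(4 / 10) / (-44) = -1 / 110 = -0.01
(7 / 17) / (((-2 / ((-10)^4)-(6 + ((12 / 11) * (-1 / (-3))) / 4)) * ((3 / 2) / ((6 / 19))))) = -1540000 / 108208553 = -0.01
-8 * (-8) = 64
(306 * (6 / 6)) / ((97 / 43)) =13158 / 97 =135.65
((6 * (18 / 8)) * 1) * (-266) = -3591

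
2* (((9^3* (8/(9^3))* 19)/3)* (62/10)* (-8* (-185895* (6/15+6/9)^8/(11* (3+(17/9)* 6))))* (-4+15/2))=19266467375611904/554296875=34758390.76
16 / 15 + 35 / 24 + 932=37381 / 40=934.52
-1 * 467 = -467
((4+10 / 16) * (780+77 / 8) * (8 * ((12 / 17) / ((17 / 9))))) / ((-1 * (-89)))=6310683 / 51442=122.68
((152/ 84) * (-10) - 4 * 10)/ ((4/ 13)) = -3965/ 21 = -188.81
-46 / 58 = -0.79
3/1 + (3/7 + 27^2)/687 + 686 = 1106169/1603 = 690.06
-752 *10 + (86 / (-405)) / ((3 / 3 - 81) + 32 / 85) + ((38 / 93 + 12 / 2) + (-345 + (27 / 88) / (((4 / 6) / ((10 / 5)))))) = -91806505261 / 11683683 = -7857.67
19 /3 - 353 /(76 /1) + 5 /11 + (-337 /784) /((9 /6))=1.86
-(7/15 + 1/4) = -43/60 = -0.72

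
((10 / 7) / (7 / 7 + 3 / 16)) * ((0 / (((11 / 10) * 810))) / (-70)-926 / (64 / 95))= -11575 / 7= -1653.57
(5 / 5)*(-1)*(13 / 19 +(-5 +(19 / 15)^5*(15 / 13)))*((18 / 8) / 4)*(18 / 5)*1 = 6920369 / 6175000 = 1.12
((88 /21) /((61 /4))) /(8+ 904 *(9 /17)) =34 /60207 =0.00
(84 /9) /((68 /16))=112 /51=2.20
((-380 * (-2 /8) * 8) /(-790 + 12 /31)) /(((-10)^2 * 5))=-589 /305975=-0.00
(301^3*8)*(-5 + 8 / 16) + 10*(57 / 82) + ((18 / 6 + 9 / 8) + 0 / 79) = -322014795375 / 328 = -981752424.92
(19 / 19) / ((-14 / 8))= -4 / 7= -0.57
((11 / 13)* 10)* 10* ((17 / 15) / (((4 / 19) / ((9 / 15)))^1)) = 3553 / 13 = 273.31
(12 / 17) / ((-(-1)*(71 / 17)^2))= 204 / 5041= 0.04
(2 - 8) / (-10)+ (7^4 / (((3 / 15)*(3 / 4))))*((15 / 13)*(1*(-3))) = -3601461 / 65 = -55407.09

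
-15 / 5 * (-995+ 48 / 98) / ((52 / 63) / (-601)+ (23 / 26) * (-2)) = -10279853181 / 6100675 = -1685.04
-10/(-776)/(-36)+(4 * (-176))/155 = -9834247/2165040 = -4.54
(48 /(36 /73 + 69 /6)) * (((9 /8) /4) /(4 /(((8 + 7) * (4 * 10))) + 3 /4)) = 591300 /397477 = 1.49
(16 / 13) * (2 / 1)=32 / 13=2.46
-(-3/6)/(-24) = -0.02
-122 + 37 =-85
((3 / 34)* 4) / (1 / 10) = 60 / 17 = 3.53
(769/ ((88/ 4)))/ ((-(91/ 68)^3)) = -14.58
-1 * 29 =-29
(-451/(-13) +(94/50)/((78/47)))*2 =69859/975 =71.65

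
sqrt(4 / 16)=1 / 2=0.50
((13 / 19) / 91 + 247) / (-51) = -32852 / 6783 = -4.84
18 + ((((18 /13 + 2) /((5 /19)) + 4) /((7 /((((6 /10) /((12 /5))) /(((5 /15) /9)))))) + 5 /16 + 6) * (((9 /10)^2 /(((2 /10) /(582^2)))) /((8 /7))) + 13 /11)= 12398305820633 /457600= 27094199.78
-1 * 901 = -901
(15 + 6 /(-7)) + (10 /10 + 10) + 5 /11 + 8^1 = 2587 /77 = 33.60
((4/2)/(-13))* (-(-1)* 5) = -10/13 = -0.77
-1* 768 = -768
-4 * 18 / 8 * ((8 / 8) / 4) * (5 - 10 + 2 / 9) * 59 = 2537 / 4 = 634.25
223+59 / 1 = 282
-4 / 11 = -0.36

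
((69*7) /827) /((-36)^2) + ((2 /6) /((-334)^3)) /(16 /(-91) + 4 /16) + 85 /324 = 0.26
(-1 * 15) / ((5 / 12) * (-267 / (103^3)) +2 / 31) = -2032472220 / 8728021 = -232.87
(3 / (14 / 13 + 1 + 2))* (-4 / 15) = -52 / 265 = -0.20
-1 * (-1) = 1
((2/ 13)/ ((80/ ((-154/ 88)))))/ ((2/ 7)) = -0.01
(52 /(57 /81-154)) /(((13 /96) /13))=-134784 /4139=-32.56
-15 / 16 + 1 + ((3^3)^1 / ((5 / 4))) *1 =1733 / 80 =21.66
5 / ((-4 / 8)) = -10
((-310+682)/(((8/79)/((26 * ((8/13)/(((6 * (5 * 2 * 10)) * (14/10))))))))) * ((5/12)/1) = 2449/84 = 29.15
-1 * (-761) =761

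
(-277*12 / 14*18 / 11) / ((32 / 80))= -74790 / 77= -971.30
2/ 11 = 0.18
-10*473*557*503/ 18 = -662604415/ 9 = -73622712.78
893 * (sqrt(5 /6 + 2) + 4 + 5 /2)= 893 * sqrt(102) /6 + 11609 /2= 7307.64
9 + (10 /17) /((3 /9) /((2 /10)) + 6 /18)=158 /17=9.29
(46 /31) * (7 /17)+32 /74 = 20346 /19499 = 1.04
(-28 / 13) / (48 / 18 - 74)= 42 / 1391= 0.03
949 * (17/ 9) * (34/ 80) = 274261/ 360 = 761.84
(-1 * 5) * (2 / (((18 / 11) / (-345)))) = 6325 / 3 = 2108.33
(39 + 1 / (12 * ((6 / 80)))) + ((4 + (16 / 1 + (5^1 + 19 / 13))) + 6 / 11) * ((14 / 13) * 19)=9916727 / 16731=592.72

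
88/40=11/5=2.20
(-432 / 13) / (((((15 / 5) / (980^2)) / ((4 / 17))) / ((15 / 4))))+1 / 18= -37340351779 / 3978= -9386714.88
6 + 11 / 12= 83 / 12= 6.92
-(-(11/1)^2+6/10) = 120.40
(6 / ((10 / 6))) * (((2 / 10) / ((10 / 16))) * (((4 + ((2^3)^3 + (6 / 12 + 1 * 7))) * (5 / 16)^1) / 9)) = 1047 / 50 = 20.94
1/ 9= 0.11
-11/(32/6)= -33/16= -2.06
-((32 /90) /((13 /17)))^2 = -73984 /342225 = -0.22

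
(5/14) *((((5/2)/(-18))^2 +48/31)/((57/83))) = 26137945/32060448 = 0.82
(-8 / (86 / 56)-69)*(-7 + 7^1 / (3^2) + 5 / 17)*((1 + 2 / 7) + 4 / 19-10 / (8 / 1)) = 379145047 / 3500028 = 108.33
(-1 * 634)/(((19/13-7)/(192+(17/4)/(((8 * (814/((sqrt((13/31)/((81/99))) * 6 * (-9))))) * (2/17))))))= 65936/3-1190969 * sqrt(4433)/3229952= 21954.12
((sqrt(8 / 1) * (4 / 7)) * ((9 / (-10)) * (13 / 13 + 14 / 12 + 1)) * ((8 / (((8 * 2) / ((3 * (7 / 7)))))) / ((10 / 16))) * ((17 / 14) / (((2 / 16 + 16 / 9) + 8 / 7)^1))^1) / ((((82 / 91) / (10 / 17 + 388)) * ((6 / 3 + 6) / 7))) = -1850327388 * sqrt(2) / 1573375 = -1663.15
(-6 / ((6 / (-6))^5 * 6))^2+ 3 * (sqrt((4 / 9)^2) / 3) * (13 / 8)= 31 / 18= 1.72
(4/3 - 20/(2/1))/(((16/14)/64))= -1456/3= -485.33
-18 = -18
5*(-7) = -35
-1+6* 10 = 59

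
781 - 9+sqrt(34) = sqrt(34)+772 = 777.83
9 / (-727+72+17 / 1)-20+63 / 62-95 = -1127326 / 9889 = -114.00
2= 2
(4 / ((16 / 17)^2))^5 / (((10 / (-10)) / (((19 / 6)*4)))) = -38303884108531 / 1610612736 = -23782.18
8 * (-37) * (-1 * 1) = 296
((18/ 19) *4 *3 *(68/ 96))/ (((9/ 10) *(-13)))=-0.69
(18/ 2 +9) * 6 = 108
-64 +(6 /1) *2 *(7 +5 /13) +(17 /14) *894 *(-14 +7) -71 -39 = -99897 /13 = -7684.38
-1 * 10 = -10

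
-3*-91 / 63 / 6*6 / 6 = 13 / 18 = 0.72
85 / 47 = 1.81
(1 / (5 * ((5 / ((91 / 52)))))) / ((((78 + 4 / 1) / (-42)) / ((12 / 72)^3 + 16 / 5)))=-169589 / 1476000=-0.11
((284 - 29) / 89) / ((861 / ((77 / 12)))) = 935 / 43788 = 0.02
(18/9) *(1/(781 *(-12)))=-1/4686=-0.00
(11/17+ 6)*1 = 113/17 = 6.65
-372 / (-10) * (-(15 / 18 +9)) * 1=-1829 / 5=-365.80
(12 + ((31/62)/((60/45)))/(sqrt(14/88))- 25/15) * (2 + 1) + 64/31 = 35.89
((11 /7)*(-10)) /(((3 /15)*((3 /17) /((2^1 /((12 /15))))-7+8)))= -46750 /637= -73.39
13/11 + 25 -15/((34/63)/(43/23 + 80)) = -19348569/8602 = -2249.31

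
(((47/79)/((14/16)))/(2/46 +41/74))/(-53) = -639952/29807253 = -0.02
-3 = -3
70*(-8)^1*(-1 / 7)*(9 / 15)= 48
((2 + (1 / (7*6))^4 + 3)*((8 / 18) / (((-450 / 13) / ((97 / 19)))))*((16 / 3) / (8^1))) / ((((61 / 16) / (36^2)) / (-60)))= 5022526602496 / 1127017395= 4456.48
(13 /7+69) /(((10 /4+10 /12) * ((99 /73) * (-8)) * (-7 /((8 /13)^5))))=74153984 /3001903905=0.02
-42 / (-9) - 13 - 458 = -1399 / 3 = -466.33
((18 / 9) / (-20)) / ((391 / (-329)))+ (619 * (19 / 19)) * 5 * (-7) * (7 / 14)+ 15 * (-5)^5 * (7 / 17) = -58911748 / 1955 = -30133.89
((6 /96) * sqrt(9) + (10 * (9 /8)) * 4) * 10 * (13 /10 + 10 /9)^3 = 2462613433 /388800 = 6333.88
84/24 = 7/2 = 3.50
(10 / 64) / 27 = 5 / 864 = 0.01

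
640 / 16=40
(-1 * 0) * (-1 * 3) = 0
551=551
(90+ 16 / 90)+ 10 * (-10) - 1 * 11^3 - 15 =-61012 / 45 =-1355.82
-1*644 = -644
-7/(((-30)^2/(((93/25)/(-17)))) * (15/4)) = 217/478125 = 0.00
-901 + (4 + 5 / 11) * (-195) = -19466 / 11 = -1769.64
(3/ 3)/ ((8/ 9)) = 9/ 8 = 1.12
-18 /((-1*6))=3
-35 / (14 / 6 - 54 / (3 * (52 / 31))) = 546 / 131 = 4.17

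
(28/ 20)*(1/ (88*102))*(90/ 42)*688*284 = 12212/ 187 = 65.30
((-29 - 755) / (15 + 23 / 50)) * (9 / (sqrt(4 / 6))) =-558.98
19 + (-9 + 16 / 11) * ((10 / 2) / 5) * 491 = -3685.82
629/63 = 9.98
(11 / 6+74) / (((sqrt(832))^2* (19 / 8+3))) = 35 / 2064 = 0.02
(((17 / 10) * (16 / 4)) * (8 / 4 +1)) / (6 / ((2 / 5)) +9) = 17 / 20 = 0.85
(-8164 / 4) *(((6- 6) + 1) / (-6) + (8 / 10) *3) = -136747 / 30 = -4558.23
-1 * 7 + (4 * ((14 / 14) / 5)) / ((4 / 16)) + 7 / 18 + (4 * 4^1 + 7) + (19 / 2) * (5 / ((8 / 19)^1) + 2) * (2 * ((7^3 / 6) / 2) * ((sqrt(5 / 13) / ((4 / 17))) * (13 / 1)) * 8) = 1763 / 90 + 4099193 * sqrt(65) / 16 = 2065566.50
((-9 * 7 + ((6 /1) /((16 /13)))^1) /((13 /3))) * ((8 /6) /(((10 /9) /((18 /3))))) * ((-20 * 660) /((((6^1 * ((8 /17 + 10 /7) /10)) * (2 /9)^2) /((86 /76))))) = 1431033652125 /55822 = 25635657.13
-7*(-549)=3843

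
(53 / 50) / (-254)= -53 / 12700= -0.00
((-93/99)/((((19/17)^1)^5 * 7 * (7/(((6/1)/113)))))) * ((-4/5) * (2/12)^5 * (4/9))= 44015567/1649126615206455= 0.00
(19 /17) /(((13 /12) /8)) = 1824 /221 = 8.25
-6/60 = -0.10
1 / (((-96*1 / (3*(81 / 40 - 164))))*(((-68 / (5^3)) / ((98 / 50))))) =-317471 / 17408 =-18.24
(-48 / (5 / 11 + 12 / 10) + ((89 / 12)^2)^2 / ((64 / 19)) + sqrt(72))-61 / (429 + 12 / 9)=6*sqrt(2) + 135504213883627 / 155909505024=877.61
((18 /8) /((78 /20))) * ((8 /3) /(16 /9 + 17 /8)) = 1440 /3653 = 0.39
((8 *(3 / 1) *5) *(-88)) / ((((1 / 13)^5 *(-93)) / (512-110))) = 525394446720 / 31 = 16948207958.71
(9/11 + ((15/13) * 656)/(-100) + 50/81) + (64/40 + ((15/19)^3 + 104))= 39707329358/397238985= 99.96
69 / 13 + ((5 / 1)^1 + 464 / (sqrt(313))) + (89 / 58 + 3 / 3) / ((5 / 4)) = 23252 / 1885 + 464 *sqrt(313) / 313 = 38.56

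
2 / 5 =0.40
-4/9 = -0.44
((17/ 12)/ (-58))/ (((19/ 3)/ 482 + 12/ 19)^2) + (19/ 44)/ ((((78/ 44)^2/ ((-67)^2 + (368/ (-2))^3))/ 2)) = -15783658762994380717/ 9226143350814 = -1710753.69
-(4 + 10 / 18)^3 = -68921 / 729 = -94.54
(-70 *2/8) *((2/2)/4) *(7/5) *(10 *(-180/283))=11025/283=38.96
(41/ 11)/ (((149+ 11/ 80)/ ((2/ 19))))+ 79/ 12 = 534069/ 81092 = 6.59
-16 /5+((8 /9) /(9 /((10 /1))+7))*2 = -10576 /3555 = -2.97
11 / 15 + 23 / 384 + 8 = 16883 / 1920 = 8.79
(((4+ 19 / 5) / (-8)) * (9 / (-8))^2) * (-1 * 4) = 3159 / 640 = 4.94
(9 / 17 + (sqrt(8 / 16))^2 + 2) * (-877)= -90331 / 34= -2656.79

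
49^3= 117649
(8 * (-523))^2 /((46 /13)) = 113788064 /23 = 4947307.13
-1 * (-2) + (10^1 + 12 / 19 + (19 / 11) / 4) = 10921 / 836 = 13.06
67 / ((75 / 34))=2278 / 75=30.37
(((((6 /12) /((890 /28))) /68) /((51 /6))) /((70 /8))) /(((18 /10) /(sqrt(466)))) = 0.00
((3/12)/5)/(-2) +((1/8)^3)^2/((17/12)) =-139249/5570560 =-0.02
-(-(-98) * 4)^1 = -392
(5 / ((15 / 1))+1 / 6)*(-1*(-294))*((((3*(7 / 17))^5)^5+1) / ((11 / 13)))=2182443778063323870687674136485587338 / 63476901535832426168335269901627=34381.70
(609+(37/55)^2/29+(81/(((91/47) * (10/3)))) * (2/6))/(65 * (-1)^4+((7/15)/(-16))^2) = 11278433114496/1195545982631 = 9.43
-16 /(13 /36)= -576 /13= -44.31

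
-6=-6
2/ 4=1/ 2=0.50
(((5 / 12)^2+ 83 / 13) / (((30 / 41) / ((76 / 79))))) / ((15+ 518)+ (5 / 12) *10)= 9563783 / 595803780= 0.02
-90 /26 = -45 /13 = -3.46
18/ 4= 9/ 2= 4.50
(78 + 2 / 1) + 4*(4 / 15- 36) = -944 / 15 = -62.93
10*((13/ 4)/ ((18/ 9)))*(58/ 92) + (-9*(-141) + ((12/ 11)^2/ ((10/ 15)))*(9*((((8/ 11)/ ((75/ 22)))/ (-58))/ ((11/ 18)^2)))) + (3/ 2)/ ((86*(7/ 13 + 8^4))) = 1144156071873310163/ 894510433434200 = 1279.09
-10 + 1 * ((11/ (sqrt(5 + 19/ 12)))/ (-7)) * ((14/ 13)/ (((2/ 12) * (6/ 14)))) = -10 - 616 * sqrt(237)/ 1027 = -19.23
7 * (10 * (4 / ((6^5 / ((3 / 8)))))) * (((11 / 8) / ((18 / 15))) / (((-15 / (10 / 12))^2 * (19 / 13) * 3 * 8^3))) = 25025 / 1176429920256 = 0.00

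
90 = 90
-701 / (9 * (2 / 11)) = -428.39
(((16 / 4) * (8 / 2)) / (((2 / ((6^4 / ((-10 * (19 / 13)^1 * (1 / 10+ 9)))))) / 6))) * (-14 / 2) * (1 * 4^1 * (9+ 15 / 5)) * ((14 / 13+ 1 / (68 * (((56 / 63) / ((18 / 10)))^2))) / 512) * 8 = 1172591397 / 419900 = 2792.55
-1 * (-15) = 15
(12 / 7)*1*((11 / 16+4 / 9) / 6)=163 / 504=0.32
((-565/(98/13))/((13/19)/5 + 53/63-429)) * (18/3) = 18839925/17931977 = 1.05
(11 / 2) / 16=0.34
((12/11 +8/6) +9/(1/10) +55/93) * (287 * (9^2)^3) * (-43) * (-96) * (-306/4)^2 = 116871837216502467960/341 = 342732660458951518.94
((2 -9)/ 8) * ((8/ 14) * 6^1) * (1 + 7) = -24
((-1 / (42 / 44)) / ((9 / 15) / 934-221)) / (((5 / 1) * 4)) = 5137 / 21673407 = 0.00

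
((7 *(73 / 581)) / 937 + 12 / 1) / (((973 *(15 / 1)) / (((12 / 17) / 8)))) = 186665 / 2572820222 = 0.00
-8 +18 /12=-13 /2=-6.50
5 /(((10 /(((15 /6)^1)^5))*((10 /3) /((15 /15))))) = 14.65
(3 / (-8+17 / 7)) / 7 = -1 / 13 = -0.08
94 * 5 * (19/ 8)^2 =84835/ 32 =2651.09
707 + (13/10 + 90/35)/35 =1732421/2450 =707.11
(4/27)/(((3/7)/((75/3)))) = 8.64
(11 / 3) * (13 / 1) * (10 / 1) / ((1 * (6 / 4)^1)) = 2860 / 9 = 317.78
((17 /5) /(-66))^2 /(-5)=-289 /544500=-0.00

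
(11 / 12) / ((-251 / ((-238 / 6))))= 1309 / 9036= 0.14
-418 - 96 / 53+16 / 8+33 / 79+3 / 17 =-417.22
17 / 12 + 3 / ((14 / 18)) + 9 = 1199 / 84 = 14.27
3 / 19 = 0.16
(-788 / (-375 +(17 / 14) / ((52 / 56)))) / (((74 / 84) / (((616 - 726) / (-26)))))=130020 / 12839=10.13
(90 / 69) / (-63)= -10 / 483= -0.02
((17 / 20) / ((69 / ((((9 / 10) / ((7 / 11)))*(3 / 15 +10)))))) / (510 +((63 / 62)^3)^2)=0.00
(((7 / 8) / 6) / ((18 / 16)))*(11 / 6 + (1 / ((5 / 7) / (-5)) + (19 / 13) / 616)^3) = -525068521677143 / 11884725844992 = -44.18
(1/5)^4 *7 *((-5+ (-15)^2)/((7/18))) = 6.34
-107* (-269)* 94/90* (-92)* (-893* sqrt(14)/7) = 111140718956* sqrt(14)/315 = 1320160292.23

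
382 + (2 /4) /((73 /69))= 55841 /146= 382.47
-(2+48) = -50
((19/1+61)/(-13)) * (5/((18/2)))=-400/117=-3.42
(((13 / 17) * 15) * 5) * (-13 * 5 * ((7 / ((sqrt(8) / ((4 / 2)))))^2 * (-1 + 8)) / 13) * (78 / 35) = -1863225 / 17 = -109601.47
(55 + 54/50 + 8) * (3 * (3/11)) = 14418/275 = 52.43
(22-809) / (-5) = 787 / 5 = 157.40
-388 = -388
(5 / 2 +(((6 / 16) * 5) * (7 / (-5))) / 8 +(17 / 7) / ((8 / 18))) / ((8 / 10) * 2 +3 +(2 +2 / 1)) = 0.89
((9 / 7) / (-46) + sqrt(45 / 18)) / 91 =-9 / 29302 + sqrt(10) / 182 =0.02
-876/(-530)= 438/265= 1.65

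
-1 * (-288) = 288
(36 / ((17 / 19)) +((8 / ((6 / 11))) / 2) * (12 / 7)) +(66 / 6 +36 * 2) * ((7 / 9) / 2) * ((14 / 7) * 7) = 504.70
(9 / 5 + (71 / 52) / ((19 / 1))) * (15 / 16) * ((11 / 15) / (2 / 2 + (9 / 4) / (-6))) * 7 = 712019 / 49400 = 14.41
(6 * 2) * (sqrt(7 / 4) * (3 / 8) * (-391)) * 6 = -10557 * sqrt(7) / 2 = -13965.60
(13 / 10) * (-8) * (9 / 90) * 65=-338 / 5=-67.60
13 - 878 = -865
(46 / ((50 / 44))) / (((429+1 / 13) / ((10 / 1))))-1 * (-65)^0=-789 / 13945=-0.06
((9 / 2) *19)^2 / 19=1539 / 4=384.75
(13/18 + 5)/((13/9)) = 103/26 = 3.96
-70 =-70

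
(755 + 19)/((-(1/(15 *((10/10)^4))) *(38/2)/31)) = -18942.63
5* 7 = 35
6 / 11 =0.55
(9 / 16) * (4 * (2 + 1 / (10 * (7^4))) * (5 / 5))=432189 / 96040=4.50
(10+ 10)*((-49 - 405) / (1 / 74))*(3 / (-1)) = 2015760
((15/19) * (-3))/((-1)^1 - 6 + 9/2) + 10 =208/19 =10.95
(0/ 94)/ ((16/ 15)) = 0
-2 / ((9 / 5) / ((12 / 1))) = -40 / 3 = -13.33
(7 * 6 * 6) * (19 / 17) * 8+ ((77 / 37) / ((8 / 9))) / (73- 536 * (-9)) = 55522119429 / 24641704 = 2253.18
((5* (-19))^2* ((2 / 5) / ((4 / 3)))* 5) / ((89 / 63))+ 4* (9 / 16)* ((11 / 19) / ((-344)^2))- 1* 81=7605415204587 / 800424704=9501.72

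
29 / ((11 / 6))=174 / 11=15.82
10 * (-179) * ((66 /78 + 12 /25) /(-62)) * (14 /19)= 1080086 /38285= 28.21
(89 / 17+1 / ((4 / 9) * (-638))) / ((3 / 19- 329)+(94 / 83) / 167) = -59775909025 / 3757129974928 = -0.02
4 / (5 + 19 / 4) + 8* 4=1264 / 39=32.41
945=945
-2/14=-1/7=-0.14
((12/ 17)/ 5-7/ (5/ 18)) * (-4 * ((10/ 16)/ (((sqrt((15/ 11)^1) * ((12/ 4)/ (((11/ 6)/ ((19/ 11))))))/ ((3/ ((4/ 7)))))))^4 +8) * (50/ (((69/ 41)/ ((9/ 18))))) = -6981740893312903225/ 4582470492094464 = -1523.58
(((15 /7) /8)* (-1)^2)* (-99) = -1485 /56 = -26.52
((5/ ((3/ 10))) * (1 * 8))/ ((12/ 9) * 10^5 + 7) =400/ 400021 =0.00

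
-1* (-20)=20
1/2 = 0.50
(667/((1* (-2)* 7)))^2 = 444889/196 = 2269.84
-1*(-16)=16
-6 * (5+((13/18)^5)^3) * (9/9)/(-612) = 33784388975401382917/688157342880700760064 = 0.05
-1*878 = -878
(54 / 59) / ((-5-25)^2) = 3 / 2950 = 0.00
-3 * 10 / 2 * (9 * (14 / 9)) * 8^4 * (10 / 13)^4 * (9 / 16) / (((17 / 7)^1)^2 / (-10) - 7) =2370816000000 / 106218359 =22320.21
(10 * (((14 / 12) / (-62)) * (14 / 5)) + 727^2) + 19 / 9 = 147460033 / 279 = 528530.58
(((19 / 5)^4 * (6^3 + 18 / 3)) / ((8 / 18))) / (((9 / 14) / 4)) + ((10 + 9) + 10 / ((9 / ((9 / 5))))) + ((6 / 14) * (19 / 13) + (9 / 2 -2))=73719599951 / 113750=648084.40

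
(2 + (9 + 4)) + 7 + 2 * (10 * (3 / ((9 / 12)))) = 102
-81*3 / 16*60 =-3645 / 4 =-911.25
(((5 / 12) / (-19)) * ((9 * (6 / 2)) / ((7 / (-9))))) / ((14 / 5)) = 2025 / 7448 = 0.27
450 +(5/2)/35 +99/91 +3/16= 657161/1456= 451.35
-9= -9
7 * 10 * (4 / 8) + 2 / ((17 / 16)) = 36.88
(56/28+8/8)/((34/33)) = 99/34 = 2.91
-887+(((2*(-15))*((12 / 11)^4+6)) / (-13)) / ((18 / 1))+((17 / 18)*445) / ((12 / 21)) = -2063312857 / 13703976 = -150.56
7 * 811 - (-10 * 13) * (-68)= -3163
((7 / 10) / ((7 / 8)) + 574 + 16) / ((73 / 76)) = 224504 / 365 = 615.08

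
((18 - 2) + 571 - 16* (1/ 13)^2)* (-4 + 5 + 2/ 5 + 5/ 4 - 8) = -10613009/ 3380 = -3139.94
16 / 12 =4 / 3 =1.33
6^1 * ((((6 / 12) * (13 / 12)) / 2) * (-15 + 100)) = 1105 / 8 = 138.12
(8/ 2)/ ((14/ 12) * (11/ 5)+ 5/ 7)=1.22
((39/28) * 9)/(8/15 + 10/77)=18.90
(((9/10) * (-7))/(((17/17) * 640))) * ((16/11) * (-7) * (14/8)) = 3087/17600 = 0.18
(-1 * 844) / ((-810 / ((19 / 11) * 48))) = 128288 / 1485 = 86.39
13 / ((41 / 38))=494 / 41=12.05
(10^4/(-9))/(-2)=5000/9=555.56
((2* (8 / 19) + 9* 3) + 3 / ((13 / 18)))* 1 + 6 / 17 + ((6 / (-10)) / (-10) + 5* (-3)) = 3654997 / 209950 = 17.41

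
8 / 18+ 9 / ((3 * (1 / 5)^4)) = 16879 / 9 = 1875.44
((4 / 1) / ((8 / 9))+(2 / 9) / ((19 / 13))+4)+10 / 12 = 1622 / 171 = 9.49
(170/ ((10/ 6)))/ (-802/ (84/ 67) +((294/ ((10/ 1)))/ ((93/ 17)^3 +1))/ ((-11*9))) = -6810007050/ 42708911081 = -0.16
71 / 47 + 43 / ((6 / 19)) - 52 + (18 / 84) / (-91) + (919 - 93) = 81883909 / 89817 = 911.67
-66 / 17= -3.88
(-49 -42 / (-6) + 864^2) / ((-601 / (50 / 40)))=-1866135 / 1202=-1552.52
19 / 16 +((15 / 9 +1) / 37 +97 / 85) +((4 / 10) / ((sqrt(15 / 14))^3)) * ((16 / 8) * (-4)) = 362417 / 150960 - 224 * sqrt(210) / 1125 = -0.48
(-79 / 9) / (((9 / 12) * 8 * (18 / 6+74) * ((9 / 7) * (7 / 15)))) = -395 / 12474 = -0.03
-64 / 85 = -0.75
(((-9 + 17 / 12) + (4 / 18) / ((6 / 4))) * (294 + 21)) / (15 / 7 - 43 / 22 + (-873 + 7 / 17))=36789445 / 13703658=2.68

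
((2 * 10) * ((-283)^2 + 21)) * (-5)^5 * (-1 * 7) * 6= 210288750000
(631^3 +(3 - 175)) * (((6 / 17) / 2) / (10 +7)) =753718257 / 289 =2608021.65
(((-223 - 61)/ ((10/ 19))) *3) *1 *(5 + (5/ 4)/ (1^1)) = -20235/ 2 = -10117.50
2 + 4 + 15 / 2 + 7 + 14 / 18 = 383 / 18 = 21.28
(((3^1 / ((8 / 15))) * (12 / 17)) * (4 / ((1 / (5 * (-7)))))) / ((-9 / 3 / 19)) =59850 / 17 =3520.59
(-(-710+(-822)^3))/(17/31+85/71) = 611231960279/1921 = 318184258.34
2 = 2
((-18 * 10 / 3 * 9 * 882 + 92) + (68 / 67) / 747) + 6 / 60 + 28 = -238313267671 / 500490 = -476159.90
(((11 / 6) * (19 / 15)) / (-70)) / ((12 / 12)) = -209 / 6300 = -0.03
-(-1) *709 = 709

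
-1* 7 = -7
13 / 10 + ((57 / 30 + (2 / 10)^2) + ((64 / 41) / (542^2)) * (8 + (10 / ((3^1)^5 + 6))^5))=233458607536383925489 / 72054180413067879225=3.24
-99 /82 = -1.21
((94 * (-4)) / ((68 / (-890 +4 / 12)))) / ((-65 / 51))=-250886 / 65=-3859.78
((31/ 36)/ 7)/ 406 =31/ 102312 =0.00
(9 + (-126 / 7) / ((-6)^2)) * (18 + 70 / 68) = 161.75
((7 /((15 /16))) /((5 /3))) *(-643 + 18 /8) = -71764 /25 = -2870.56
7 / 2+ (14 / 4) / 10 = 77 / 20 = 3.85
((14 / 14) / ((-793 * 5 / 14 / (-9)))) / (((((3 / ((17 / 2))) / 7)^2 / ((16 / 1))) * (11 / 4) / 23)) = 72957472 / 43615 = 1672.76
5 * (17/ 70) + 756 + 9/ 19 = 201545/ 266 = 757.69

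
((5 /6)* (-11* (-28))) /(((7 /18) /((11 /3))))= 2420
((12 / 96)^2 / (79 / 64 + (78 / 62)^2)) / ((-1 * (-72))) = 961 / 12474936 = 0.00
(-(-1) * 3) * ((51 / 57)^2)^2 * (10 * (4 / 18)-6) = -2839714 / 390963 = -7.26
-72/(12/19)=-114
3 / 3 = 1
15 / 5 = 3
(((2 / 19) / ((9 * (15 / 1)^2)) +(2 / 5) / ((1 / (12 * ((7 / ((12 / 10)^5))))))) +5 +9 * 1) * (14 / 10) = 9876377 / 256500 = 38.50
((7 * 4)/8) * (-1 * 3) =-10.50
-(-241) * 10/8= 1205/4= 301.25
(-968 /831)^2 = 937024 /690561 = 1.36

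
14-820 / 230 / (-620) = 99861 / 7130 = 14.01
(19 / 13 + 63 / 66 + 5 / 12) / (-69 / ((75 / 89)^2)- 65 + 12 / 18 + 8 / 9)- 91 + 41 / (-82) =-47292519687 / 516758528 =-91.52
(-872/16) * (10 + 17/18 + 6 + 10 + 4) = -60713/36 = -1686.47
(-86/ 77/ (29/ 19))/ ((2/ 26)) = -21242/ 2233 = -9.51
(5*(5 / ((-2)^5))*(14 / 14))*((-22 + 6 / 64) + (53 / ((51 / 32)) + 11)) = -911825 / 52224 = -17.46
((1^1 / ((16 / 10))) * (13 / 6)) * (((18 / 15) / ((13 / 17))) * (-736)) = -1564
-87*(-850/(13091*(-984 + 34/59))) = -2181525/379783001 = -0.01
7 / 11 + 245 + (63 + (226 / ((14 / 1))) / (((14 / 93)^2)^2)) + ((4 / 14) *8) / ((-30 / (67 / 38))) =26760195758287 / 843039120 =31742.53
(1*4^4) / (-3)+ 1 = -253 / 3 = -84.33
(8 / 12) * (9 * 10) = 60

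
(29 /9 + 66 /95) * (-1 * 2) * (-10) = 13396 /171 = 78.34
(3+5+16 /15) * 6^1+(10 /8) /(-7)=7591 /140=54.22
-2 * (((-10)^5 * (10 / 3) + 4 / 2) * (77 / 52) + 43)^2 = -1481973967852225 / 3042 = -487170929602.97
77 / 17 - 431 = -7250 / 17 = -426.47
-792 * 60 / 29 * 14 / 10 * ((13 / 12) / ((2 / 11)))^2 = -4723719 / 58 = -81443.43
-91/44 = -2.07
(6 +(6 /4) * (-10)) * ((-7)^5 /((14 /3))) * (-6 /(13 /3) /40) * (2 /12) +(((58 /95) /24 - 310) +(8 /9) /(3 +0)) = -264988301 /533520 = -496.68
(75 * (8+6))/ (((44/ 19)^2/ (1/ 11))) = 189525/ 10648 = 17.80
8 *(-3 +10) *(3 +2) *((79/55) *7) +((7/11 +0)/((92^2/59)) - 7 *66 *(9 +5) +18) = -338407235/93104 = -3634.72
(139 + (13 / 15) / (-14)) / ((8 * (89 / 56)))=29177 / 2670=10.93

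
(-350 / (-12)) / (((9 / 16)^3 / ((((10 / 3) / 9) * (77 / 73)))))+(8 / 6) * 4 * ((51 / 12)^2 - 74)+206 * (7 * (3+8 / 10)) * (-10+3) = -831758424547 / 21552885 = -38591.51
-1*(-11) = 11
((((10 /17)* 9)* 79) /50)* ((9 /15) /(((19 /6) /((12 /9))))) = 17064 /8075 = 2.11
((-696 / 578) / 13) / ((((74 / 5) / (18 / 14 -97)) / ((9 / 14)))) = 2623050 / 6811441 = 0.39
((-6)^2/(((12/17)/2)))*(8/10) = 408/5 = 81.60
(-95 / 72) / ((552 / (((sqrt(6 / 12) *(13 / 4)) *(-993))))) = 408785 *sqrt(2) / 105984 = 5.45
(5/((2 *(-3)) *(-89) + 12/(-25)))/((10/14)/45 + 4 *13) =875/4856514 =0.00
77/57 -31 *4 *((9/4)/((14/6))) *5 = -238006/399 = -596.51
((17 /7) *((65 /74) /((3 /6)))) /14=1105 /3626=0.30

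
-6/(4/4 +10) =-6/11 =-0.55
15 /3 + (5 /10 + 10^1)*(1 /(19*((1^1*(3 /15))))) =295 /38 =7.76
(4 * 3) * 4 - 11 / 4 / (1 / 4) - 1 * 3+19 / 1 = 53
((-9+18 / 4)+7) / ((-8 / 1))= -5 / 16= -0.31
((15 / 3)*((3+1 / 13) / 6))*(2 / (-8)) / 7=-25 / 273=-0.09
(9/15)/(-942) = -1/1570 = -0.00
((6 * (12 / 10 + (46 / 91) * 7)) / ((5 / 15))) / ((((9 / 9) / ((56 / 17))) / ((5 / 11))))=28224 / 221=127.71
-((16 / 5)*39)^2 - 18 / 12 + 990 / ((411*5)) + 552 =-102914799 / 6850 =-15024.06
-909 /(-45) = 101 /5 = 20.20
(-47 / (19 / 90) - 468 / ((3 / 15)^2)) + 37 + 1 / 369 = -83330144 / 7011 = -11885.63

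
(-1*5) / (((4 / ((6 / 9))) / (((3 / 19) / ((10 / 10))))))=-5 / 38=-0.13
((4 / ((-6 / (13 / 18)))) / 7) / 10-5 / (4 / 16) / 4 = -9463 / 1890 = -5.01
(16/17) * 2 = 32/17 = 1.88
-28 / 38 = -14 / 19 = -0.74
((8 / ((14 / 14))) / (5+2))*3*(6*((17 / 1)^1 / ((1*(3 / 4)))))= 3264 / 7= 466.29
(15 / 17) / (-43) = -15 / 731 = -0.02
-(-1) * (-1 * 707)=-707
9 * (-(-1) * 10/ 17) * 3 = 270/ 17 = 15.88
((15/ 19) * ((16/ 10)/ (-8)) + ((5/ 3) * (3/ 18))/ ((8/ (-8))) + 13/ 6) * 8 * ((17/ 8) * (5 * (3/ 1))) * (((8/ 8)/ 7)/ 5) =5032/ 399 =12.61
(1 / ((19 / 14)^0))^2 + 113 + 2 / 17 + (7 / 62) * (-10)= 59545 / 527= 112.99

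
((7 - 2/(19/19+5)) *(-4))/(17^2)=-80/867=-0.09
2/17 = 0.12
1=1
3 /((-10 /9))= -27 /10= -2.70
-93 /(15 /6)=-186 /5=-37.20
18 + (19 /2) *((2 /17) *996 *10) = 189546 /17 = 11149.76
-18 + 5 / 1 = -13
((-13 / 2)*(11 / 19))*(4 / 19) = -286 / 361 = -0.79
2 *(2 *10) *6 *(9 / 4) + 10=550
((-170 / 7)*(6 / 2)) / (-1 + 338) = -510 / 2359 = -0.22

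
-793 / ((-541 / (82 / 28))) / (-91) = -0.05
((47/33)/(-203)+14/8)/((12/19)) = 887395/321552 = 2.76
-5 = -5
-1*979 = -979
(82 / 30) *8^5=1343488 / 15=89565.87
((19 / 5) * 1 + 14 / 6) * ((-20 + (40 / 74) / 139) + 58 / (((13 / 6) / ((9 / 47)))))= -1432972496 / 15711865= -91.20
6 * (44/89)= 264/89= 2.97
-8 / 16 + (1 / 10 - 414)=-2072 / 5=-414.40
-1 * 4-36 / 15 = -32 / 5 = -6.40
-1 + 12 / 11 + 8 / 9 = 97 / 99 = 0.98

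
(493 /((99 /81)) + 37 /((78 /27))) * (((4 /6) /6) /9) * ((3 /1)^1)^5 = 357075 /286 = 1248.51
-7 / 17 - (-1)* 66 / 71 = 625 / 1207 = 0.52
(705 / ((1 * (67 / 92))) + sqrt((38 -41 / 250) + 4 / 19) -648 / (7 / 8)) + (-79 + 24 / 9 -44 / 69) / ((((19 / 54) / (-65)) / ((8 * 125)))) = sqrt(34336990) / 950 + 2914351654404 / 204953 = 14219615.81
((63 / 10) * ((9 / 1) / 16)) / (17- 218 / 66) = 18711 / 72320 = 0.26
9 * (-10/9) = -10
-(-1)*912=912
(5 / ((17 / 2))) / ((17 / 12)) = 120 / 289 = 0.42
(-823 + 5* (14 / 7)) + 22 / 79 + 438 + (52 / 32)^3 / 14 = -212020741 / 566272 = -374.42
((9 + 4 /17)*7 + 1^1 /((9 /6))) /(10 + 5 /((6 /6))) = 3331 /765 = 4.35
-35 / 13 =-2.69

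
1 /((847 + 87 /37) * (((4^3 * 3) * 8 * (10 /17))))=629 /482703360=0.00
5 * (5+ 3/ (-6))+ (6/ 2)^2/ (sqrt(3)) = 3 * sqrt(3)+ 45/ 2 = 27.70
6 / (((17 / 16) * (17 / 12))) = 1152 / 289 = 3.99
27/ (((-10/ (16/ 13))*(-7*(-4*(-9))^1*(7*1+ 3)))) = 3/ 2275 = 0.00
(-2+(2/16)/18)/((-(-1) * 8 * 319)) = -0.00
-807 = -807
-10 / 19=-0.53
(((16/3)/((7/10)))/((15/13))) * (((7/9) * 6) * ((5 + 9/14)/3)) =32864/567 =57.96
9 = 9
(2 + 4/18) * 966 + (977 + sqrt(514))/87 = sqrt(514)/87 + 62579/29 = 2158.16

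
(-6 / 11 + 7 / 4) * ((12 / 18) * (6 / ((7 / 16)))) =848 / 77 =11.01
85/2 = 42.50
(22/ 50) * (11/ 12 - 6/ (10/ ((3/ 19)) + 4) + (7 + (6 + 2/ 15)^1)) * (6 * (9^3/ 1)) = 678431457/ 25250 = 26868.57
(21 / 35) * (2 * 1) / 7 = 6 / 35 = 0.17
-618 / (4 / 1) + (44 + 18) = -185 / 2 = -92.50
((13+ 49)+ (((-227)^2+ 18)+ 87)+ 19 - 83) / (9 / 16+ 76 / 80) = 4130560 / 121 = 34136.86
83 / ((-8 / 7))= -581 / 8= -72.62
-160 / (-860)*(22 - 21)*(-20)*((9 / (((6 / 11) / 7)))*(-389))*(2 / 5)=2875488 / 43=66871.81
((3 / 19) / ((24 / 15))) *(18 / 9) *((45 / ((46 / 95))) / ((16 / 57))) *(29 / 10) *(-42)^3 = -10333192275 / 736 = -14039663.42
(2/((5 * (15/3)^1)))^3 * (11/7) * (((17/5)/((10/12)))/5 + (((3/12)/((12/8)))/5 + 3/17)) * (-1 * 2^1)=-1150952/697265625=-0.00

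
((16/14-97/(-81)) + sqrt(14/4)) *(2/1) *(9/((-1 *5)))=-2654/315-9 *sqrt(14)/5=-15.16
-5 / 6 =-0.83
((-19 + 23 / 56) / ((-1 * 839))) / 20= 1041 / 939680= 0.00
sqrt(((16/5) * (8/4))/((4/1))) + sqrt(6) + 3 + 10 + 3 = 2 * sqrt(10)/5 + sqrt(6) + 16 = 19.71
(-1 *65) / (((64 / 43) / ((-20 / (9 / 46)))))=321425 / 72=4464.24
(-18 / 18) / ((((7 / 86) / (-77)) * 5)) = 946 / 5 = 189.20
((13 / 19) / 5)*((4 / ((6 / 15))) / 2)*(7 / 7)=13 / 19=0.68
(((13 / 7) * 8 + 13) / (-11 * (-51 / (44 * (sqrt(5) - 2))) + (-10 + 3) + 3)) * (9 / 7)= -603720 / 274841 + 358020 * sqrt(5) / 274841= 0.72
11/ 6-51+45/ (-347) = -49.30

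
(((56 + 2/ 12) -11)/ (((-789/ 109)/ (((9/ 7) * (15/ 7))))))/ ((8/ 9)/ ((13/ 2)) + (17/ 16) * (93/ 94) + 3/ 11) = -85765659408/ 7287224777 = -11.77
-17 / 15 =-1.13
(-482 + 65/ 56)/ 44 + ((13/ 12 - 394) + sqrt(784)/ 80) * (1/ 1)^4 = -14913169/ 36960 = -403.49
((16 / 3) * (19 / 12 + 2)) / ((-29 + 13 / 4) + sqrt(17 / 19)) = -0.77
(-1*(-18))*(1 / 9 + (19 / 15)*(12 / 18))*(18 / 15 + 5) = 2666 / 25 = 106.64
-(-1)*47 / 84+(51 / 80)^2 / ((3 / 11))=275477 / 134400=2.05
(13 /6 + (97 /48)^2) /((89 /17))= 244817 /205056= 1.19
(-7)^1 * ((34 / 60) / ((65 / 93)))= -3689 / 650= -5.68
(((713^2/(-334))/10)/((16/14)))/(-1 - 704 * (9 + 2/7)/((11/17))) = 24910081/1889825440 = 0.01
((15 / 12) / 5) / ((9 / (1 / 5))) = 1 / 180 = 0.01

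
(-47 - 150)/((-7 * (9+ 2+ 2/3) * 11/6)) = 3546/2695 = 1.32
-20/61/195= -4/2379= -0.00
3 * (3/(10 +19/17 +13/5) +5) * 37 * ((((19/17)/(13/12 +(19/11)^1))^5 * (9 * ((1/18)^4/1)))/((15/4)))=208949346566823808/1586760128986033380813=0.00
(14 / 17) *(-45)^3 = -1275750 / 17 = -75044.12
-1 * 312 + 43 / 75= -23357 / 75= -311.43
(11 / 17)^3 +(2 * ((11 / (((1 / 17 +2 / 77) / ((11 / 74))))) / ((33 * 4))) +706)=171081737443 / 242132292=706.56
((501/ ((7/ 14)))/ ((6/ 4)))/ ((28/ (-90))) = -15030/ 7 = -2147.14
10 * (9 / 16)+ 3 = 69 / 8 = 8.62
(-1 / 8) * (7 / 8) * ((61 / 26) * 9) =-3843 / 1664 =-2.31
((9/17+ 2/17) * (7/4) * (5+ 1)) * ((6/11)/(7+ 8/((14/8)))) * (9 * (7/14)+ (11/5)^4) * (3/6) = 1710443/382500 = 4.47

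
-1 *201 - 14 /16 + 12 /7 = -11209 /56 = -200.16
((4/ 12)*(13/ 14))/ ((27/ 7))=13/ 162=0.08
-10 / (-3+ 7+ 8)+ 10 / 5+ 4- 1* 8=-17 / 6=-2.83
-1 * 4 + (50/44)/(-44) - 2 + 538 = 514951/968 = 531.97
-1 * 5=-5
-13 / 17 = -0.76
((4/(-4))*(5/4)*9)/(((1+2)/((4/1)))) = -15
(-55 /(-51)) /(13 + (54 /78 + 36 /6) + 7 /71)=50765 /931617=0.05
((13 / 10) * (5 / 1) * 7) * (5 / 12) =18.96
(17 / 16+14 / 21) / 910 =83 / 43680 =0.00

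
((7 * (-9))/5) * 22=-1386/5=-277.20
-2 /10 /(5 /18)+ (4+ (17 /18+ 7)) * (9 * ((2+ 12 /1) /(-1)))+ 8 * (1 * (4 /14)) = -1503.43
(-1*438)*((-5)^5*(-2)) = -2737500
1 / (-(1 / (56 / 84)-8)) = 2 / 13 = 0.15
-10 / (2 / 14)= -70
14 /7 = 2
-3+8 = 5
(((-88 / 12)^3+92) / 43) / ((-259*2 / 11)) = 44902 / 300699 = 0.15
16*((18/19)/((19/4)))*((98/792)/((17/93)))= 145824/67507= 2.16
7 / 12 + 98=98.58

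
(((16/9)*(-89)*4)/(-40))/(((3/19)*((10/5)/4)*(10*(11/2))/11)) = 27056/675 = 40.08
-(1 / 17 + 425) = -7226 / 17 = -425.06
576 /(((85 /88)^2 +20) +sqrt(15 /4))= 48205099008 /1736876351- 5757075456*sqrt(15) /8684381755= 25.19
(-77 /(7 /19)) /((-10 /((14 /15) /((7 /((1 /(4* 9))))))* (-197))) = -209 /531900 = -0.00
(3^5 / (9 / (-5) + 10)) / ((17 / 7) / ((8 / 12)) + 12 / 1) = 5670 / 2993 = 1.89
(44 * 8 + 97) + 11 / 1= 460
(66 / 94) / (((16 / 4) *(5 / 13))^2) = 5577 / 18800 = 0.30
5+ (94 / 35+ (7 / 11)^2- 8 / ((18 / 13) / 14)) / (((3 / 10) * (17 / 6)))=-11213161 / 129591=-86.53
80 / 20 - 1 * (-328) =332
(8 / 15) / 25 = 8 / 375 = 0.02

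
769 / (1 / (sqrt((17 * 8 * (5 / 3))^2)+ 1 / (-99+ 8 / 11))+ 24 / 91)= 51437854013 / 17936241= 2867.82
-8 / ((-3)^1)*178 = 1424 / 3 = 474.67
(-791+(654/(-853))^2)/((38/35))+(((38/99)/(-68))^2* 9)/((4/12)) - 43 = -4472767523172623/5801177079588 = -771.01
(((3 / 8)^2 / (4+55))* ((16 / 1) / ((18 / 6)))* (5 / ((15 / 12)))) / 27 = 1 / 531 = 0.00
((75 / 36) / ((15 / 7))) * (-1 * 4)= -35 / 9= -3.89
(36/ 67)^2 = 1296/ 4489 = 0.29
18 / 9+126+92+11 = 231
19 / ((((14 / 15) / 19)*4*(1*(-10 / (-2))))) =1083 / 56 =19.34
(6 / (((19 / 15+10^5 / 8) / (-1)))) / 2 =-0.00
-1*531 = -531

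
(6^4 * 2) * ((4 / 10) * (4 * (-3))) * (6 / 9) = -41472 / 5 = -8294.40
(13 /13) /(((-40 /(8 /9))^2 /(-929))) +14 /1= 27421 /2025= 13.54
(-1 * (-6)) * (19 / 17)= 6.71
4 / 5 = 0.80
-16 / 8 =-2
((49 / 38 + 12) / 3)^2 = 19.62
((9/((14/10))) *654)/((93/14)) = 19620/31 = 632.90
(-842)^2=708964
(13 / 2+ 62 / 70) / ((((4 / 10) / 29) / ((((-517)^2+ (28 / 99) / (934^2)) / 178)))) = 3932927150764559 / 4891300092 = 804065.81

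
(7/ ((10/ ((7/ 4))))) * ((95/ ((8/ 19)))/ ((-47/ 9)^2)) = 1432809/ 141376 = 10.13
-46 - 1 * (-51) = 5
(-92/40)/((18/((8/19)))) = -46/855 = -0.05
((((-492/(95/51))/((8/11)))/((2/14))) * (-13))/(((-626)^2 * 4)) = 6279273/297825760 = 0.02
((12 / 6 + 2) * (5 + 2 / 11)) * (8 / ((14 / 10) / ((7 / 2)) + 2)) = 760 / 11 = 69.09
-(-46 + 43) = 3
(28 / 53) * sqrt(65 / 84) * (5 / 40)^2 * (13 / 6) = 13 * sqrt(1365) / 30528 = 0.02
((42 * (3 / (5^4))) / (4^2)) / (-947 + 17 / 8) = -63 / 4724375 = -0.00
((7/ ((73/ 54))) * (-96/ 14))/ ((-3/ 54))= 46656/ 73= 639.12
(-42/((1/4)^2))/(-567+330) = 224/79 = 2.84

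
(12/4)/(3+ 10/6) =9/14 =0.64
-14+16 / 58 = -398 / 29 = -13.72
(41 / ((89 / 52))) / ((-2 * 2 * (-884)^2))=-41 / 5349968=-0.00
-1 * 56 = -56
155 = 155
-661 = -661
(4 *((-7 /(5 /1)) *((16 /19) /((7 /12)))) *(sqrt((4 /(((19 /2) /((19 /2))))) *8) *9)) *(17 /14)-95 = -235008 *sqrt(2) /665-95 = -594.78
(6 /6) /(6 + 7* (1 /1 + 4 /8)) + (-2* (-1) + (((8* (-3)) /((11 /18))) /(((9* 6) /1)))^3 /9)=24172 /11979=2.02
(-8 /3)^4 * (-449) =-1839104 /81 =-22704.99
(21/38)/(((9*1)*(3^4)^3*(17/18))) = 7/57218481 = 0.00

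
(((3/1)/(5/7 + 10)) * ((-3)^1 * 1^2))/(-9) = 7/75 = 0.09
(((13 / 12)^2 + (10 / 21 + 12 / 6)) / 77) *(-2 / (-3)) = 3679 / 116424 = 0.03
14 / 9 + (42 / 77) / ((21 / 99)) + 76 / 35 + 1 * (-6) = 94 / 315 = 0.30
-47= -47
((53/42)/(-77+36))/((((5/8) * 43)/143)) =-0.16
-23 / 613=-0.04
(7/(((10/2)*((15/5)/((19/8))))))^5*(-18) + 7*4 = -2.10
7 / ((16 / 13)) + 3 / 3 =107 / 16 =6.69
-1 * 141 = -141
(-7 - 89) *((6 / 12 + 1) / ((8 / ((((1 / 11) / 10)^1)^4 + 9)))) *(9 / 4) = -106732890081 / 292820000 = -364.50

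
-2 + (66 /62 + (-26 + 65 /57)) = -45580 /1767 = -25.80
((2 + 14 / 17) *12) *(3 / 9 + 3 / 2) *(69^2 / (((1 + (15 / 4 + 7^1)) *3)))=6703488 / 799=8389.85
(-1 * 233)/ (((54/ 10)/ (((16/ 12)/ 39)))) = -1.48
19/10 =1.90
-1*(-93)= 93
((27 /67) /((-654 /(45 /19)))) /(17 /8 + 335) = -540 /124742543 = -0.00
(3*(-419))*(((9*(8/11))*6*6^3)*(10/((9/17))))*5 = -1007062690.91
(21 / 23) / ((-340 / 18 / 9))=-1701 / 3910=-0.44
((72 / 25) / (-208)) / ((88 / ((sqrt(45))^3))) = -243 * sqrt(5) / 11440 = -0.05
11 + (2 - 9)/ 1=4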